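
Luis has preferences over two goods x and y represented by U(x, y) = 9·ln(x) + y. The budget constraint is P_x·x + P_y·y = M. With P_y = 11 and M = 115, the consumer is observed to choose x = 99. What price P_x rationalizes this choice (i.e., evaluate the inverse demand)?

MU_x = 9/x, MU_y = 1. Tangency: 9/x = P_x/P_y.
So x*(P_x,P_y) = 9·P_y/P_x, independent of income; and y* = (M − 9·P_y)/P_y.
Set x* = 99 in the demand function and solve for P_x: P_x = 1.

P_x = 1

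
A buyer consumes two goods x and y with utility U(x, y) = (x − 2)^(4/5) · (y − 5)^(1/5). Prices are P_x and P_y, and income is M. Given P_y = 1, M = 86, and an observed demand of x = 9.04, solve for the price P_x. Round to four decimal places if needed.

P_x = 7.5

This is Cobb-Douglas in (x−2, y−5): tangency gives 0.8·P_y·(y−5) = 0.2·P_x·(x−2).
After buying the subsistence bundle (2, 5), a share 0.8 of the remaining income goes to x: x* = 2 + 0.8·(M − 2P_x − 5P_y)/P_x.
Set x* = 9.04 in the demand function and solve for P_x: P_x = 7.5.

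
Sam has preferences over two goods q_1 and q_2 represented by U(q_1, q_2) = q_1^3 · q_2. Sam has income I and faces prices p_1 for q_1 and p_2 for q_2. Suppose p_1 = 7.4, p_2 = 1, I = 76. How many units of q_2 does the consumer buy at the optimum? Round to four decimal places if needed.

MU_q_1/MU_q_2 = (3·q_2)/(q_1); tangency sets this equal to p_1/p_2.
Rearranging, p_2·q_2 = (1/3)·p_1·q_1. Substituting into the budget gives p_1·q_1·(1 + (1/3)) = I.
Demand: q_1*(p_1,p_2,I) = 0.75·I/p_1 and q_2* = 0.25·I/p_2.
At p_1=7.4, p_2=1, I=76: q_2* = 0.25·76/1 = 19.

q_2* = 19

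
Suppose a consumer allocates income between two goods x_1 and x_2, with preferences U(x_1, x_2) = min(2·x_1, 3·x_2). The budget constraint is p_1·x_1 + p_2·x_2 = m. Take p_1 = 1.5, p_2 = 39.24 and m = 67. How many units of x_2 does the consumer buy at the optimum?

Leontief preferences: the optimum is at the kink where x_1/3 = x_2/2, i.e. x_2 = (2/3)·x_1.
Budget: p_1·x_1 + p_2·(2/3)·x_1 = m, so (3·p_1 + 2·p_2)·x_1 = 3·m.
Demand: x_1*(p_1,p_2,m) = 3·m/(3·p_1 + 2·p_2), x_2* = 2·m/(3·p_1 + 2·p_2).
Here 3·1.5 + 2·39.24 = 82.98, giving x_2* = 1.6148.

x_2* = 1.6148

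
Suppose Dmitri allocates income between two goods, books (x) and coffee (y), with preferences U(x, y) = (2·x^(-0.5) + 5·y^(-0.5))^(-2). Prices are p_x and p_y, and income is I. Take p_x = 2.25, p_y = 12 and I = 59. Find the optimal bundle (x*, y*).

x* = 6.2163, y* = 3.7511

MRS = MU_x/MU_y = (2/5)·(y/x)^(1.5). Set equal to p_x/p_y.
Hence y/x = ((5/2)·p_x/p_y)^(1/(1.5)), i.e. raised to the 2/3 power.
With the ratio pinned down, the budget gives x* = I/(p_x + p_y·(y/x)) and y* = (y/x)·x*.
Numerically y/x = 0.603431, so x* = 59/(2.25 + 12·0.603431) = 6.2163 and y* = 0.603431·6.2163 = 3.7511.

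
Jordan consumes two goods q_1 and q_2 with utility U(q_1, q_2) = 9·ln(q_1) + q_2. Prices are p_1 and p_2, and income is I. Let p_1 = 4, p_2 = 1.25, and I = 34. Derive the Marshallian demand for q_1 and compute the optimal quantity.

Set MRS = p_1/p_2: (9/q_1)/1 = p_1/p_2.
So q_1*(p_1,p_2) = 9·p_2/p_1, independent of income; and q_2* = (I − 9·p_2)/p_2.
At the given prices: q_1* = 9·1.25/4 = 2.8125.

q_1* = 2.8125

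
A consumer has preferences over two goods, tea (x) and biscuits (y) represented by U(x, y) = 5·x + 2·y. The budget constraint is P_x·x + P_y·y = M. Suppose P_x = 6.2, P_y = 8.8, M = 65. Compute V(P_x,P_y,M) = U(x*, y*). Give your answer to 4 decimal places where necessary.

V = 52.4194

Perfect substitutes: compare marginal utility per dollar. 5/P_x vs 2/P_y → 0.8065 vs 0.2273.
x gives more utility per dollar, so spend all income on x: x* = M/P_x, y* = 0.
Numerically: x* = 10.4839, y* = 0.
Utility at the optimum: U(10.4839, 0) = 52.4194.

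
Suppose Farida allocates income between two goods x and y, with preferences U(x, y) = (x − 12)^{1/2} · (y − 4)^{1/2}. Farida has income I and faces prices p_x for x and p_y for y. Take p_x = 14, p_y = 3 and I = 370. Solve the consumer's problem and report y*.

Substituting into the budget: x* = 12 + 0.5·(I − 12·p_x − 4·p_y)/p_x, and y* = 4 + 0.5·(…)/p_y.
Discretionary income = 370 − 12·14 − 4·3 = 190; y* = 4 + 0.5·190/3 = 35.6667.

y* = 35.6667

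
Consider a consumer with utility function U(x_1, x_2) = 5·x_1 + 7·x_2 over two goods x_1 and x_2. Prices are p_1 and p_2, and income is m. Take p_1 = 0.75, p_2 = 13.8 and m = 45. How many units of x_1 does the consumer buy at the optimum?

x_1* = 60

Linear utility — the consumer picks whichever good has higher MU/price: 5/0.75 = 6.6667 vs 7/13.8 = 0.5072.
x_1 gives more utility per dollar, so spend all income on x_1: x_1* = m/p_1, x_2* = 0.
Numerically: x_1* = 60, x_2* = 0.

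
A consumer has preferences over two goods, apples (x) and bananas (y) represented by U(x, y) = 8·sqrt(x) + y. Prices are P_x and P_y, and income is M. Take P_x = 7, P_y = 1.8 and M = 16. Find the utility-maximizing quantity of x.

x* = 1.058

Plugging in: x* = (4·1.8/7)² = 1.058.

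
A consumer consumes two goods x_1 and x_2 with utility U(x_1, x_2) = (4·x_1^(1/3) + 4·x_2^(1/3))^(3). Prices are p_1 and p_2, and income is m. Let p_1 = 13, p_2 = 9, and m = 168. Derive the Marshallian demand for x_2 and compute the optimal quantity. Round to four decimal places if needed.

x_2* = 10.1889

From the CES first-order condition, (x_2/x_1)^(2/3) = p_1/p_2.
Hence x_2/x_1 = (p_1/p_2)^(1/(2/3)), i.e. raised to the 1.5 power.
Substitute x_2 = (x_2/x_1)·x_1 into the budget: x_1* = m/(p_1 + p_2·(x_2/x_1)).
Numerically x_2/x_1 = 1.736006, so x_1* = 168/(13 + 9·1.736006) = 5.8692 and x_2* = 1.736006·5.8692 = 10.1889.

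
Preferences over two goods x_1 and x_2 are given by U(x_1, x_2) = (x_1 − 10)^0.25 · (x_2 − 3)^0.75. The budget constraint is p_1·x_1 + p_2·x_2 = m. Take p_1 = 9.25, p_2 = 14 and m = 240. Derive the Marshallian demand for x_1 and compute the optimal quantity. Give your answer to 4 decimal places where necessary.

This is Cobb-Douglas in (x_1−10, x_2−3): tangency gives 0.25·p_2·(x_2−3) = 0.75·p_1·(x_1−10).
After buying the subsistence bundle (10, 3), a share 0.25 of the remaining income goes to x_1: x_1* = 10 + 0.25·(m − 10p_1 − 3p_2)/p_1.
Discretionary income = 240 − 10·9.25 − 3·14 = 105.5; x_1* = 10 + 0.25·105.5/9.25 = 12.8514.

x_1* = 12.8514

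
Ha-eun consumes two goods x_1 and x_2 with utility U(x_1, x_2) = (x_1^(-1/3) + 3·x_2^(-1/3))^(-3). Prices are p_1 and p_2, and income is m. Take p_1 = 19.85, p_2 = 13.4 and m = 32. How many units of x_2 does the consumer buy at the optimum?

MU_x_1 ∝ x_1^(-4/3), MU_x_2 ∝ 3·x_2^(-4/3), so MRS = (1/3)·(x_2/x_1)^(4/3) = p_1/p_2.
Solve for the ratio: x_2/x_1 = [3·p_1/p_2]^(0.75).
Substitute x_2 = (x_2/x_1)·x_1 into the budget: x_1* = m/(p_1 + p_2·(x_2/x_1)).
Numerically x_2/x_1 = 3.060784, so x_1* = 32/(19.85 + 13.4·3.060784) = 0.5258 and x_2* = 3.060784·0.5258 = 1.6092.

x_2* = 1.6092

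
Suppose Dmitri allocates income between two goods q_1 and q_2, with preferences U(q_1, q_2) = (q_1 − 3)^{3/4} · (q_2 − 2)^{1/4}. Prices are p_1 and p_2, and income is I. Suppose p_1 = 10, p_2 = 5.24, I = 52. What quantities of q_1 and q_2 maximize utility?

MRS = 3·(q_2−2)/(q_1−3). Tangency with p_1/p_2 gives q_2−2 = (1/3)·(p_1/p_2)·(q_1−3).
Substituting into the budget: q_1* = 3 + 0.75·(I − 3·p_1 − 2·p_2)/p_1, and q_2* = 2 + 0.25·(…)/p_2.
Discretionary income = 52 − 3·10 − 2·5.24 = 11.52; q_1* = 3 + 0.75·11.52/10 = 3.864; q_2* = 2 + 0.25·11.52/5.24 = 2.5496.

q_1* = 3.864, q_2* = 2.5496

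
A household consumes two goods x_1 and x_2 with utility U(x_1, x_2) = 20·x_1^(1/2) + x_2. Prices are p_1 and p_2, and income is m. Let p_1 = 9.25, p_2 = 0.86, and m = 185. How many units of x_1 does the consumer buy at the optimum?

Set MRS = p_1/p_2: 10·x_1^(−1/2) = p_1/p_2.
Solve: √x_1 = 10·p_2/p_1, so x_1*(p_1,p_2) = (10·p_2/p_1)², and x_2* = (m − p_1·x_1*)/p_2.
Plugging in: x_1* = (10·0.86/9.25)² = 0.8644.

x_1* = 0.8644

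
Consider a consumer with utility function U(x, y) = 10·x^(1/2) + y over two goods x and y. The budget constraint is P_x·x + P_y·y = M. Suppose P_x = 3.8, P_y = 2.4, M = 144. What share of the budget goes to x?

share on x = 0.2632

Set MRS = P_x/P_y: 5·x^(−1/2) = P_x/P_y.
Solve: √x = 5·P_y/P_x, so x*(P_x,P_y) = (5·P_y/P_x)², and y* = (M − P_x·x*)/P_y.
Plugging in: x* = (5·2.4/3.8)² = 9.9723, y* = 44.2105.
Expenditure on x: 3.8·9.9723 = 37.8947; share = 0.2632.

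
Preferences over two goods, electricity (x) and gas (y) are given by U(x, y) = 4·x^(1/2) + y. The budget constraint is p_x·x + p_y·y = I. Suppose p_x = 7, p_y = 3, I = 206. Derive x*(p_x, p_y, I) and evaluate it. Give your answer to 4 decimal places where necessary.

x* = 0.7347

MU_x = 2/√x, MU_y = 1. Tangency: 2/√x = p_x/p_y.
Thus x* = (2·p_y/p_x)² — independent of I — with the rest of income spent on y.
Plugging in: x* = (2·3/7)² = 0.7347.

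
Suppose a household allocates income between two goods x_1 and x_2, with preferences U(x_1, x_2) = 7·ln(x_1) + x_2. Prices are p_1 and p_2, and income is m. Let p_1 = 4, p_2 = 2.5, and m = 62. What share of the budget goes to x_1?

MU_x_1 = 7/x_1, MU_x_2 = 1. Tangency: 7/x_1 = p_1/p_2.
So x_1*(p_1,p_2) = 7·p_2/p_1, independent of income; and x_2* = (m − 7·p_2)/p_2.
At the given prices: x_1* = 7·2.5/4 = 4.375, and x_2* = 17.8.
Expenditure on x_1: 4·4.375 = 17.5; share = 0.2823.

share on x_1 = 0.2823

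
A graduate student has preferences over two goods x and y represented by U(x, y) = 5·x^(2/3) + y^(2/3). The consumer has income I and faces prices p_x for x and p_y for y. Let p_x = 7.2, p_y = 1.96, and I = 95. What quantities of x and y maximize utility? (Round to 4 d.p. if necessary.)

x* = 11.9088, y* = 4.7227

From the CES first-order condition, 5·(y/x)^(1/3) = p_x/p_y.
Solve for the ratio: y/x = [(1/5)·p_x/p_y]^(3).
Substitute y = (y/x)·x into the budget: x* = I/(p_x + p_y·(y/x)).
Numerically y/x = 0.396569, so x* = 95/(7.2 + 1.96·0.396569) = 11.9088 and y* = 0.396569·11.9088 = 4.7227.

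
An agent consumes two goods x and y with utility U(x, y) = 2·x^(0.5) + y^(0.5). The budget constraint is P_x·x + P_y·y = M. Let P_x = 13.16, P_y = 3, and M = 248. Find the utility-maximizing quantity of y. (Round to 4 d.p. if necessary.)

MU_x ∝ 2·x^(-0.5), MU_y ∝ y^(-0.5), so MRS = 2·(y/x)^(0.5) = P_x/P_y.
Solve for the ratio: y/x = [(1/2)·P_x/P_y]^(2).
Substitute y = (y/x)·x into the budget: x* = M/(P_x + P_y·(y/x)).
Numerically y/x = 4.810711, so x* = 248/(13.16 + 3·4.810711) = 8.9881 and y* = 4.810711·8.9881 = 43.239.

y* = 43.239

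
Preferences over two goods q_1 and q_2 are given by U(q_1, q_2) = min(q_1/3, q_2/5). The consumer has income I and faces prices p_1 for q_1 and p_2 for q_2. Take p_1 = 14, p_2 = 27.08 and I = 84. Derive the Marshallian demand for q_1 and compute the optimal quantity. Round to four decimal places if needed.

Leontief preferences: the optimum is at the kink where q_1/3 = q_2/5, i.e. q_2 = (5/3)·q_1.
Budget: p_1·q_1 + p_2·(5/3)·q_1 = I, so (3·p_1 + 5·p_2)·q_1 = 3·I.
Demand: q_1*(p_1,p_2,I) = 3·I/(3·p_1 + 5·p_2), q_2* = 5·I/(3·p_1 + 5·p_2).
Here 3·14 + 5·27.08 = 177.4, giving q_1* = 1.4205.

q_1* = 1.4205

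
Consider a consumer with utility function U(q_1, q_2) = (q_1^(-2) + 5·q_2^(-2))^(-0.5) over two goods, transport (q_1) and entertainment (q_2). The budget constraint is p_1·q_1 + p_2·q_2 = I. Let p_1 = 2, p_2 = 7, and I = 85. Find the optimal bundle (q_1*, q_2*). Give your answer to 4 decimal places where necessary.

q_1* = 8.6, q_2* = 9.6857

MU_q_1 ∝ q_1^(-3), MU_q_2 ∝ 5·q_2^(-3), so MRS = (1/5)·(q_2/q_1)^(3) = p_1/p_2.
Solve for the ratio: q_2/q_1 = [5·p_1/p_2]^(1/3).
With the ratio pinned down, the budget gives q_1* = I/(p_1 + p_2·(q_2/q_1)) and q_2* = (q_2/q_1)·q_1*.
Numerically q_2/q_1 = 1.126248, so q_1* = 85/(2 + 7·1.126248) = 8.6 and q_2* = 1.126248·8.6 = 9.6857.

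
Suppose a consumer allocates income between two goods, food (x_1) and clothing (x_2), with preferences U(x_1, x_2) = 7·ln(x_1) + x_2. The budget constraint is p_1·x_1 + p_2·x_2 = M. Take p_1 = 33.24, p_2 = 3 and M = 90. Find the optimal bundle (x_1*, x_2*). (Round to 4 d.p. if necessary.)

x_1* = 0.6318, x_2* = 23

Set MRS = p_1/p_2: (7/x_1)/1 = p_1/p_2.
So x_1*(p_1,p_2) = 7·p_2/p_1, independent of income; and x_2* = (M − 7·p_2)/p_2.
At the given prices: x_1* = 7·3/33.24 = 0.6318, and x_2* = 23.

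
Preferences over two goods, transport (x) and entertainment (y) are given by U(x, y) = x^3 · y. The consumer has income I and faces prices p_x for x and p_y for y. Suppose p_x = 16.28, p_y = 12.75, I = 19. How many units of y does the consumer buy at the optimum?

y* = 0.3725

The MRS is 3·y/x. Set MRS = p_x/p_y.
So 3·p_y·y = p_x·x; combined with the budget, a share 0.75 of income goes to x.
Demand: x*(p_x,p_y,I) = 0.75·I/p_x and y* = 0.25·I/p_y.
At p_x=16.28, p_y=12.75, I=19: y* = 0.25·19/12.75 = 0.3725.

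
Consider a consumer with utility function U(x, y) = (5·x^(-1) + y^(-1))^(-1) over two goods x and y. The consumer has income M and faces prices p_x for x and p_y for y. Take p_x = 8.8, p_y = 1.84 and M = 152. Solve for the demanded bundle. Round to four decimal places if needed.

x* = 14.3402, y* = 14.025

From the CES first-order condition, 5·(y/x)^(2) = p_x/p_y.
Hence y/x = ((1/5)·p_x/p_y)^(1/(2)), i.e. raised to the 0.5 power.
Substitute y = (y/x)·x into the budget: x* = M/(p_x + p_y·(y/x)).
Numerically y/x = 0.978019, so x* = 152/(8.8 + 1.84·0.978019) = 14.3402 and y* = 0.978019·14.3402 = 14.025.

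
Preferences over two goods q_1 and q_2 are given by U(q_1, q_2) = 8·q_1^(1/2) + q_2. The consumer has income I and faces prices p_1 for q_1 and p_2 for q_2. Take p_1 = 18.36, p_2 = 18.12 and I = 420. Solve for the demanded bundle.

q_1* = 15.5844, q_2* = 7.388

Utility is quasi-linear in q_2; the FOC for q_1 is 4/√q_1 = p_1/p_2.
Solve: √q_1 = 4·p_2/p_1, so q_1*(p_1,p_2) = (4·p_2/p_1)², and q_2* = (I − p_1·q_1*)/p_2.
Plugging in: q_1* = (4·18.12/18.36)² = 15.5844, q_2* = 7.388.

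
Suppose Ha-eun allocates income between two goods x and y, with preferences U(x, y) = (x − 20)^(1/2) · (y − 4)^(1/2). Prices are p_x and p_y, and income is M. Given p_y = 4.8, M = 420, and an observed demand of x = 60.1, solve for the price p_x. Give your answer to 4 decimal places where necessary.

MRS = (y−4)/(x−20). Tangency with p_x/p_y gives y−4 = (p_x/p_y)·(x−20).
Substituting into the budget: x* = 20 + 0.5·(M − 20·p_x − 4·p_y)/p_x, and y* = 4 + 0.5·(…)/p_y.
Set x* = 60.1 in the demand function and solve for p_x: p_x = 4.

p_x = 4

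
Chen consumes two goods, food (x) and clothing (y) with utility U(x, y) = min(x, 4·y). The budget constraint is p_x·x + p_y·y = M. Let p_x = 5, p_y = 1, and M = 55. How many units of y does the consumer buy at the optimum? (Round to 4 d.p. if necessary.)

Leontief preferences: the optimum is at the kink where x/4 = y/1, i.e. y = (1/4)·x.
Budget: p_x·x + p_y·(1/4)·x = M, so (4·p_x + p_y)·x = 4·M.
Demand: x*(p_x,p_y,M) = 4·M/(4·p_x + p_y), y* = M/(4·p_x + p_y).
Here 4·5 + 1 = 21, giving y* = 2.619.

y* = 2.619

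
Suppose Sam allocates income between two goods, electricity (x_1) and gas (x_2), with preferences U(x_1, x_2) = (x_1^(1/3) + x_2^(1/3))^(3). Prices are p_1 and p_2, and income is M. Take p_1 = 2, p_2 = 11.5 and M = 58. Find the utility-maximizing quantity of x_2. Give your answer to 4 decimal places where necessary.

From the CES first-order condition, (x_2/x_1)^(2/3) = p_1/p_2.
Hence x_2/x_1 = (p_1/p_2)^(1/(2/3)), i.e. raised to the 1.5 power.
Substitute x_2 = (x_2/x_1)·x_1 into the budget: x_1* = M/(p_1 + p_2·(x_2/x_1)).
Numerically x_2/x_1 = 0.072527, so x_1* = 58/(2 + 11.5·0.072527) = 20.4654 and x_2* = 0.072527·20.4654 = 1.4843.

x_2* = 1.4843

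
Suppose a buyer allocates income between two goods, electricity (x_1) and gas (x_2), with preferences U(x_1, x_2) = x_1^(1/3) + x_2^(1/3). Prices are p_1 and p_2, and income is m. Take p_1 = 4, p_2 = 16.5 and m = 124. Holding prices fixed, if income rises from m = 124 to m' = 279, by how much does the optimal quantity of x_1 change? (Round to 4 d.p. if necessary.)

From the CES first-order condition, (x_2/x_1)^(2/3) = p_1/p_2.
Hence x_2/x_1 = (p_1/p_2)^(1/(2/3)), i.e. raised to the 1.5 power.
With the ratio pinned down, the budget gives x_1* = m/(p_1 + p_2·(x_2/x_1)) and x_2* = (x_2/x_1)·x_1*.
Numerically x_2/x_1 = 0.119361, so x_1* = 124/(4 + 16.5·0.119361) = 20.7724.
At m' = 279: x_1* = 46.7379. Change: 46.7379 − 20.7724 = 25.9655.

Δx_1* = 25.9655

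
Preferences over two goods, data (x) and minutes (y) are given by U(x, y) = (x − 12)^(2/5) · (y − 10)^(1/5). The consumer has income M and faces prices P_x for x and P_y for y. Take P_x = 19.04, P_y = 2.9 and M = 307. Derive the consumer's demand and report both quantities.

x* = 13.7339, y* = 15.692

MRS = 2·(y−10)/(x−12). Tangency with P_x/P_y gives y−10 = (1/2)·(P_x/P_y)·(x−12).
After buying the subsistence bundle (12, 10), a share 2/3 of the remaining income goes to x: x* = 12 + 2/3·(M − 12P_x − 10P_y)/P_x.
Discretionary income = 307 − 12·19.04 − 10·2.9 = 49.52; x* = 12 + 2/3·49.52/19.04 = 13.7339; y* = 10 + 1/3·49.52/2.9 = 15.692.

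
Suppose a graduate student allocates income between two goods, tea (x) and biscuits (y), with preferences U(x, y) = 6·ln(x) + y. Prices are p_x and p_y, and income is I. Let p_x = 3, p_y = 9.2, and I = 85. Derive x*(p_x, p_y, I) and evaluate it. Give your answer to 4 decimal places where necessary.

x* = 18.4

Set MRS = p_x/p_y: (6/x)/1 = p_x/p_y.
So x*(p_x,p_y) = 6·p_y/p_x, independent of income; and y* = (I − 6·p_y)/p_y.
At the given prices: x* = 6·9.2/3 = 18.4.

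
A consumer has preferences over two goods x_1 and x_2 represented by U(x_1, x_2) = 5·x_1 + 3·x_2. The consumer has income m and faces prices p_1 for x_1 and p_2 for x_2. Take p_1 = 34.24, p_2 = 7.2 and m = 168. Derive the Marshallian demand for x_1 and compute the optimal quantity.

Linear utility — the consumer picks whichever good has higher MU/price: 5/34.24 = 0.146 vs 3/7.2 = 0.4167.
x_2 gives more utility per dollar, so spend all income on x_2: x_2* = m/p_2, x_1* = 0.
Numerically: x_1* = 0, x_2* = 23.3333.

x_1* = 0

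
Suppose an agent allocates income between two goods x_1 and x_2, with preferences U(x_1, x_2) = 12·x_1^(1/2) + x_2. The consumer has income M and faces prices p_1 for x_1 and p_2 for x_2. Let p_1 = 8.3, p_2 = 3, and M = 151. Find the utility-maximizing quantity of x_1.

x_1* = 4.7031

Set MRS = p_1/p_2: 6·x_1^(−1/2) = p_1/p_2.
Thus x_1* = (6·p_2/p_1)² — independent of M — with the rest of income spent on x_2.
Plugging in: x_1* = (6·3/8.3)² = 4.7031.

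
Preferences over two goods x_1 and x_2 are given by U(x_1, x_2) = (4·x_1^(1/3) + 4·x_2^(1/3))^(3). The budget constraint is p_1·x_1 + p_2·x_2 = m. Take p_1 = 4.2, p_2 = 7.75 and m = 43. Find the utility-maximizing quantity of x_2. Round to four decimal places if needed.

MRS = MU_x_1/MU_x_2 = (x_2/x_1)^(2/3). Set equal to p_1/p_2.
Solve for the ratio: x_2/x_1 = [p_1/p_2]^(1.5).
With the ratio pinned down, the budget gives x_1* = m/(p_1 + p_2·(x_2/x_1)) and x_2* = (x_2/x_1)·x_1*.
Numerically x_2/x_1 = 0.398953, so x_1* = 43/(4.2 + 7.75·0.398953) = 5.897 and x_2* = 0.398953·5.897 = 2.3526.

x_2* = 2.3526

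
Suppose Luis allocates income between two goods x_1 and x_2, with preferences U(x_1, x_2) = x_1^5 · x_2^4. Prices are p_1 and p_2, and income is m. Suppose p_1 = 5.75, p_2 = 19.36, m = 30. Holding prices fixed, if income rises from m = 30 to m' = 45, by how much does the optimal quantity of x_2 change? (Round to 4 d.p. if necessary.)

Δx_2* = 0.3444

MU_x_1/MU_x_2 = (5·x_2)/(4·x_1); tangency sets this equal to p_1/p_2.
Rearranging, p_2·x_2 = (4/5)·p_1·x_1. Substituting into the budget gives p_1·x_1·(1 + (4/5)) = m.
Demand: x_1*(p_1,p_2,m) = 5/9·m/p_1 and x_2* = 4/9·m/p_2.
At p_1=5.75, p_2=19.36, m=30: x_2* = 4/9·30/19.36 = 0.6887.
At m' = 45: x_2* = 1.0331. Change: 1.0331 − 0.6887 = 0.3444.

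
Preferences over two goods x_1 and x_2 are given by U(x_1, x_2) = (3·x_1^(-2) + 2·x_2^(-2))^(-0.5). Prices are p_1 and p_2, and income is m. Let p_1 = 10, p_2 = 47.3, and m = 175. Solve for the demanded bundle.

x_1* = 5.0555, x_2* = 2.631

Numerically x_2/x_1 = 0.520414, so x_1* = 175/(10 + 47.3·0.520414) = 5.0555 and x_2* = 0.520414·5.0555 = 2.631.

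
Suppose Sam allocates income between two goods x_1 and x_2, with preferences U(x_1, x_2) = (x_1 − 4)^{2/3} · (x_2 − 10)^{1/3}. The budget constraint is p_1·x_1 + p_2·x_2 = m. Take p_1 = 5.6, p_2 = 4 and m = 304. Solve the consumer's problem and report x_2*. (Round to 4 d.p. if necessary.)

x_2* = 30.1333

Let x_1' = x_1−4, x_2' = x_2−10. MRS = 2·x_2'/x_1' = p_1/p_2.
Substituting into the budget: x_1* = 4 + 2/3·(m − 4·p_1 − 10·p_2)/p_1, and x_2* = 10 + 1/3·(…)/p_2.
Discretionary income = 304 − 4·5.6 − 10·4 = 241.6; x_2* = 10 + 1/3·241.6/4 = 30.1333.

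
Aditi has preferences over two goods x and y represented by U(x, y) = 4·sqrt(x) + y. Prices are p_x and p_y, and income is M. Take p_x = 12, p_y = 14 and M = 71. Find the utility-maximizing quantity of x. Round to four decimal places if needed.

Thus x* = (2·p_y/p_x)² — independent of M — with the rest of income spent on y.
Plugging in: x* = (2·14/12)² = 5.4444.

x* = 5.4444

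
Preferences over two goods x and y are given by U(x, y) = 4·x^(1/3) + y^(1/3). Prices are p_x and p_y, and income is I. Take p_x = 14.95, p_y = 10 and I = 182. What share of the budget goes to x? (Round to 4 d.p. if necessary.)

MRS = MU_x/MU_y = 4·(y/x)^(2/3). Set equal to p_x/p_y.
Solve for the ratio: y/x = [(1/4)·p_x/p_y]^(1.5).
With the ratio pinned down, the budget gives x* = I/(p_x + p_y·(y/x)) and y* = (y/x)·x*.
Numerically y/x = 0.228492, so x* = 182/(14.95 + 10·0.228492) = 10.56 and y* = 0.228492·10.56 = 2.4129.
Expenditure on x: 14.95·10.56 = 157.8713; share = 0.8674.

share on x = 0.8674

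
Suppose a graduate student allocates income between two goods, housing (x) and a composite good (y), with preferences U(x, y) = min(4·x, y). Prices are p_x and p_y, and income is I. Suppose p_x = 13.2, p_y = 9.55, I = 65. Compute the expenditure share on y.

With perfect complements, no substitution: consume in ratio x:y = 1:4.
Budget: p_x·x + p_y·4·x = I, so (p_x + 4·p_y)·x = I.
Demand: x*(p_x,p_y,I) = I/(p_x + 4·p_y), y* = 4·I/(p_x + 4·p_y).
Here 13.2 + 4·9.55 = 51.4, giving x* = 1.2646 and y* = 5.0584.
Expenditure on y: 9.55·5.0584 = 48.3074; share = 0.7432.

share on y = 0.7432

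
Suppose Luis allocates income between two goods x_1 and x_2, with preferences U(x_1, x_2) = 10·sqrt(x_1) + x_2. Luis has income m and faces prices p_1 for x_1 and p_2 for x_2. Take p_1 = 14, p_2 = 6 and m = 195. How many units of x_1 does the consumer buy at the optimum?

Plugging in: x_1* = (5·6/14)² = 4.5918.

x_1* = 4.5918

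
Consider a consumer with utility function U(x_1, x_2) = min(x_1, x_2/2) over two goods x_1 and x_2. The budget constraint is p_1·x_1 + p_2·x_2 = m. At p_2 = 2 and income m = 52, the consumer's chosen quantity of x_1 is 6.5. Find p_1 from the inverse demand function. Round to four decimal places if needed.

p_1 = 4

Leontief preferences: the optimum is at the kink where x_1/1 = x_2/2, i.e. x_2 = 2·x_1.
Budget: p_1·x_1 + p_2·2·x_1 = m, so (p_1 + 2·p_2)·x_1 = m.
Demand: x_1*(p_1,p_2,m) = m/(p_1 + 2·p_2), x_2* = 2·m/(p_1 + 2·p_2).
Set x_1* = 6.5 in the demand function and solve for p_1: p_1 = 4.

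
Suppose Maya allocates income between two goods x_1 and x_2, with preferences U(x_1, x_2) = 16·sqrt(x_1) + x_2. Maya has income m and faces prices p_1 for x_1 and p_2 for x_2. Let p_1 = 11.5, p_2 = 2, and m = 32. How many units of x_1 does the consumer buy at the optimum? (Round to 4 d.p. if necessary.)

Plugging in: x_1* = (8·2/11.5)² = 1.9357.

x_1* = 1.9357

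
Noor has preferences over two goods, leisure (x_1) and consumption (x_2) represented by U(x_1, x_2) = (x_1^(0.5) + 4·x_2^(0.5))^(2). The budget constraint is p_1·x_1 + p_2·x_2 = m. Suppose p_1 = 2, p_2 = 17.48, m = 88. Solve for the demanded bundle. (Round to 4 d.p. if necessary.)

MU_x_1 ∝ x_1^(-0.5), MU_x_2 ∝ 4·x_2^(-0.5), so MRS = (1/4)·(x_2/x_1)^(0.5) = p_1/p_2.
Hence x_2/x_1 = (4·p_1/p_2)^(1/(0.5)), i.e. raised to the 2 power.
Substitute x_2 = (x_2/x_1)·x_1 into the budget: x_1* = m/(p_1 + p_2·(x_2/x_1)).
Numerically x_2/x_1 = 0.209458, so x_1* = 88/(2 + 17.48·0.209458) = 15.5441 and x_2* = 0.209458·15.5441 = 3.2558.

x_1* = 15.5441, x_2* = 3.2558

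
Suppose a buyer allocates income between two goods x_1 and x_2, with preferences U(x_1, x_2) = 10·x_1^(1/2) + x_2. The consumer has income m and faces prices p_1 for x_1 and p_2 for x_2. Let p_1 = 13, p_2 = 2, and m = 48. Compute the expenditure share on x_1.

Set MRS = p_1/p_2: 5·x_1^(−1/2) = p_1/p_2.
Thus x_1* = (5·p_2/p_1)² — independent of m — with the rest of income spent on x_2.
Plugging in: x_1* = (5·2/13)² = 0.5917, x_2* = 20.1538.
Expenditure on x_1: 13·0.5917 = 7.6923; share = 0.1603.

share on x_1 = 0.1603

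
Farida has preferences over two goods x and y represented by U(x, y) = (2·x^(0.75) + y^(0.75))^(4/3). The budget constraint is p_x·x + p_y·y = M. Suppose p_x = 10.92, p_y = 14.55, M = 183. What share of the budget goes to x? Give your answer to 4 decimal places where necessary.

share on x = 0.9743

MU_x ∝ 2·x^(-0.25), MU_y ∝ y^(-0.25), so MRS = 2·(y/x)^(0.25) = p_x/p_y.
Solve for the ratio: y/x = [(1/2)·p_x/p_y]^(4).
With the ratio pinned down, the budget gives x* = M/(p_x + p_y·(y/x)) and y* = (y/x)·x*.
Numerically y/x = 0.01983, so x* = 183/(10.92 + 14.55·0.01983) = 16.3269 and y* = 0.01983·16.3269 = 0.3238.
Expenditure on x: 10.92·16.3269 = 178.2893; share = 0.9743.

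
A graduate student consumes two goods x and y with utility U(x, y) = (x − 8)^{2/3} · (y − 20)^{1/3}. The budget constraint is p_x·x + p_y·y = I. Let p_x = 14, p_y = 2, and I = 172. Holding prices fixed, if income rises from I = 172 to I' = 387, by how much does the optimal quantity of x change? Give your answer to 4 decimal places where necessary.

Discretionary income = 172 − 8·14 − 20·2 = 20; x* = 8 + 2/3·20/14 = 8.9524.
At I' = 387: x* = 19.1905. Change: 19.1905 − 8.9524 = 10.2381.

Δx* = 10.2381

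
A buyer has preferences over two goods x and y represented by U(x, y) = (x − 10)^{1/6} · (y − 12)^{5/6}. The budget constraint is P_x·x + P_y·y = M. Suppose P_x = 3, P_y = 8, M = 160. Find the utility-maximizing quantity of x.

x* = 11.8889

This is Cobb-Douglas in (x−10, y−12): tangency gives 1/6·P_y·(y−12) = 5/6·P_x·(x−10).
Substituting into the budget: x* = 10 + 1/6·(M − 10·P_x − 12·P_y)/P_x, and y* = 12 + 5/6·(…)/P_y.
Discretionary income = 160 − 10·3 − 12·8 = 34; x* = 10 + 1/6·34/3 = 11.8889.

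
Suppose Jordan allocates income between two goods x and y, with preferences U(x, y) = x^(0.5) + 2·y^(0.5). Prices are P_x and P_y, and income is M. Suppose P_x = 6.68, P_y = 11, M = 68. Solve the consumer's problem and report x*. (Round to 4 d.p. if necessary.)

MRS = MU_x/MU_y = (1/2)·(y/x)^(0.5). Set equal to P_x/P_y.
Solve for the ratio: y/x = [2·P_x/P_y]^(2).
With the ratio pinned down, the budget gives x* = M/(P_x + P_y·(y/x)) and y* = (y/x)·x*.
Numerically y/x = 1.475121, so x* = 68/(6.68 + 11·1.475121) = 2.9686.

x* = 2.9686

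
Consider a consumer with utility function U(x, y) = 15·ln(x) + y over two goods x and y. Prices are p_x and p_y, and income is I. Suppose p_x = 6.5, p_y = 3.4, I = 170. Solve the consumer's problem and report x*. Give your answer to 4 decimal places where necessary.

x* = 7.8462

Set MRS = p_x/p_y: (15/x)/1 = p_x/p_y.
So x*(p_x,p_y) = 15·p_y/p_x, independent of income; and y* = (I − 15·p_y)/p_y.
At the given prices: x* = 15·3.4/6.5 = 7.8462.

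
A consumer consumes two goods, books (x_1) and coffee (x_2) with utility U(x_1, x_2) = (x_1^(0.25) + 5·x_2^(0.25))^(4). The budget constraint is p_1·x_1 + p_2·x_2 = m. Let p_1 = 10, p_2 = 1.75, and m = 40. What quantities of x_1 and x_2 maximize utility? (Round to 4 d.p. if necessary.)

x_1* = 0.2456, x_2* = 21.4536

MRS = MU_x_1/MU_x_2 = (1/5)·(x_2/x_1)^(0.75). Set equal to p_1/p_2.
Solve for the ratio: x_2/x_1 = [5·p_1/p_2]^(4/3).
Substitute x_2 = (x_2/x_1)·x_1 into the budget: x_1* = m/(p_1 + p_2·(x_2/x_1)).
Numerically x_2/x_1 = 87.345917, so x_1* = 40/(10 + 1.75·87.345917) = 0.2456 and x_2* = 87.345917·0.2456 = 21.4536.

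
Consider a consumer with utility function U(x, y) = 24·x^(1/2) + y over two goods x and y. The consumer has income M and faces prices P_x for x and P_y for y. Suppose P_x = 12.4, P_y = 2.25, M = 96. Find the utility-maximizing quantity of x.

x* = 4.7412

Solve: √x = 12·P_y/P_x, so x*(P_x,P_y) = (12·P_y/P_x)², and y* = (M − P_x·x*)/P_y.
Plugging in: x* = (12·2.25/12.4)² = 4.7412.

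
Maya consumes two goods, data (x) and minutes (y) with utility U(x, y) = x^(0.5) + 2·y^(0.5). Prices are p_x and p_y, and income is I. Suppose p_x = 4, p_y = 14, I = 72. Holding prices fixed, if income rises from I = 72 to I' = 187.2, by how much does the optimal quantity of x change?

MU_x ∝ x^(-0.5), MU_y ∝ 2·y^(-0.5), so MRS = (1/2)·(y/x)^(0.5) = p_x/p_y.
Solve for the ratio: y/x = [2·p_x/p_y]^(2).
With the ratio pinned down, the budget gives x* = I/(p_x + p_y·(y/x)) and y* = (y/x)·x*.
Numerically y/x = 0.326531, so x* = 72/(4 + 14·0.326531) = 8.4.
At I' = 187.2: x* = 21.84. Change: 21.84 − 8.4 = 13.44.

Δx* = 13.44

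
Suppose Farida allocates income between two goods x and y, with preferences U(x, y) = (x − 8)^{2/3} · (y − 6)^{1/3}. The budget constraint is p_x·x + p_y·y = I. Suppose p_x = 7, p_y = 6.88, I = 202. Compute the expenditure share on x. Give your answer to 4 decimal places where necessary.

This is Cobb-Douglas in (x−8, y−6): tangency gives 2/3·p_y·(y−6) = 1/3·p_x·(x−8).
Substituting into the budget: x* = 8 + 2/3·(I − 8·p_x − 6·p_y)/p_x, and y* = 6 + 1/3·(…)/p_y.
Discretionary income = 202 − 8·7 − 6·6.88 = 104.72; x* = 8 + 2/3·104.72/7 = 17.9733; y* = 6 + 1/3·104.72/6.88 = 11.0736.
Expenditure on x: 7·17.9733 = 125.8133; share = 0.6228.

share on x = 0.6228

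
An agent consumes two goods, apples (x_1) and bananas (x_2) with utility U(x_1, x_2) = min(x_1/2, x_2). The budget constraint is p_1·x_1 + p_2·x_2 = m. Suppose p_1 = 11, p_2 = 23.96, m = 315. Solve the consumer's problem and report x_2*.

x_2* = 6.8538

Leontief preferences: the optimum is at the kink where x_1/2 = x_2/1, i.e. x_2 = (1/2)·x_1.
Budget: p_1·x_1 + p_2·(1/2)·x_1 = m, so (2·p_1 + p_2)·x_1 = 2·m.
Demand: x_1*(p_1,p_2,m) = 2·m/(2·p_1 + p_2), x_2* = m/(2·p_1 + p_2).
Here 2·11 + 23.96 = 45.96, giving x_2* = 6.8538.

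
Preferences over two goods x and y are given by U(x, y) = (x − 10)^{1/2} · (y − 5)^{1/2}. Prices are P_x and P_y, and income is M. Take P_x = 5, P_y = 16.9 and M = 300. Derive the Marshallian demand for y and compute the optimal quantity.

y* = 9.8964

This is Cobb-Douglas in (x−10, y−5): tangency gives 0.5·P_y·(y−5) = 0.5·P_x·(x−10).
After buying the subsistence bundle (10, 5), a share 0.5 of the remaining income goes to x: x* = 10 + 0.5·(M − 10P_x − 5P_y)/P_x.
Discretionary income = 300 − 10·5 − 5·16.9 = 165.5; y* = 5 + 0.5·165.5/16.9 = 9.8964.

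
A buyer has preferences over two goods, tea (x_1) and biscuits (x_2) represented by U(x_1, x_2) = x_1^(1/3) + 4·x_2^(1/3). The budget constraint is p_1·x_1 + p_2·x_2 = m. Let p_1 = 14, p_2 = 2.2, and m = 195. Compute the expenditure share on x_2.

share on x_2 = 0.9528

MU_x_1 ∝ x_1^(-2/3), MU_x_2 ∝ 4·x_2^(-2/3), so MRS = (1/4)·(x_2/x_1)^(2/3) = p_1/p_2.
Hence x_2/x_1 = (4·p_1/p_2)^(1/(2/3)), i.e. raised to the 1.5 power.
With the ratio pinned down, the budget gives x_1* = m/(p_1 + p_2·(x_2/x_1)) and x_2* = (x_2/x_1)·x_1*.
Numerically x_2/x_1 = 128.42454, so x_1* = 195/(14 + 2.2·128.42454) = 0.6576 and x_2* = 128.42454·0.6576 = 84.4517.
Expenditure on x_2: 2.2·84.4517 = 185.7936; share = 0.9528.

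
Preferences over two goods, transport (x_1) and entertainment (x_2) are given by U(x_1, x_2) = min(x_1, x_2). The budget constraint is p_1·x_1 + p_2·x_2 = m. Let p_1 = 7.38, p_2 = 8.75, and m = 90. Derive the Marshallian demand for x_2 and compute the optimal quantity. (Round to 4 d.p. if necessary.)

x_2* = 5.5797

Leontief preferences: the optimum is at the kink where x_1/1 = x_2/1, i.e. x_2 = x_1.
Budget: p_1·x_1 + p_2·x_1 = m, so (p_1 + p_2)·x_1 = m.
Demand: x_1*(p_1,p_2,m) = m/(p_1 + p_2), x_2* = m/(p_1 + p_2).
Here 7.38 + 8.75 = 16.13, giving x_2* = 5.5797.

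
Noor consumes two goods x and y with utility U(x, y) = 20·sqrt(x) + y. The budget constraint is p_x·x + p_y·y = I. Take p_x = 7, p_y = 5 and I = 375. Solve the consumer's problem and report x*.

Thus x* = (10·p_y/p_x)² — independent of I — with the rest of income spent on y.
Plugging in: x* = (10·5/7)² = 51.0204.

x* = 51.0204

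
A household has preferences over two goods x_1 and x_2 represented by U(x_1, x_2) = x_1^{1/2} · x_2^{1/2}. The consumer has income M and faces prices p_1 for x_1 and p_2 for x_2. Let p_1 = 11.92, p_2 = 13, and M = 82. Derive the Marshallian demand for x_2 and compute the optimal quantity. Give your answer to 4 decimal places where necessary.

x_2* = 3.1538

At p_1=11.92, p_2=13, M=82: x_2* = 0.5·82/13 = 3.1538.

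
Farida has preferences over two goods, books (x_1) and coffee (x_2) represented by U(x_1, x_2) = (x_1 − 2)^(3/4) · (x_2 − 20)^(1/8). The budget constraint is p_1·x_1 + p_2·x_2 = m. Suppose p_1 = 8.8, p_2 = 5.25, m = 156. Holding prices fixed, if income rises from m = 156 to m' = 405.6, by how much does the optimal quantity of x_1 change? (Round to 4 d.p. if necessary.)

Δx_1* = 24.3117

MRS = 6·(x_2−20)/(x_1−2). Tangency with p_1/p_2 gives x_2−20 = (1/6)·(p_1/p_2)·(x_1−2).
Substituting into the budget: x_1* = 2 + 6/7·(m − 2·p_1 − 20·p_2)/p_1, and x_2* = 20 + 1/7·(…)/p_2.
Discretionary income = 156 − 2·8.8 − 20·5.25 = 33.4; x_1* = 2 + 6/7·33.4/8.8 = 5.2532.
At m' = 405.6: x_1* = 29.5649. Change: 29.5649 − 5.2532 = 24.3117.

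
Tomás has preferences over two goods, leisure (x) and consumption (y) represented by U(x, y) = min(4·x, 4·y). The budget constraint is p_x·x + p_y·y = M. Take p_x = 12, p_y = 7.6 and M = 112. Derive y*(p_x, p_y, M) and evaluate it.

y* = 5.7143

With perfect complements, no substitution: consume in ratio x:y = 4:4.
Budget: p_x·x + p_y·x = M, so (4·p_x + 4·p_y)·x = 4·M.
Demand: x*(p_x,p_y,M) = 4·M/(4·p_x + 4·p_y), y* = 4·M/(4·p_x + 4·p_y).
Here 4·12 + 4·7.6 = 78.4, giving y* = 5.7143.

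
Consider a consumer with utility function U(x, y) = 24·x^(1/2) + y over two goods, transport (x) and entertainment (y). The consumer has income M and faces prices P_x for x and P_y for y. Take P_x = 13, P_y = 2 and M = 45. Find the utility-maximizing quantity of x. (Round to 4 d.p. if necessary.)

Utility is quasi-linear in y; the FOC for x is 12/√x = P_x/P_y.
Thus x* = (12·P_y/P_x)² — independent of M — with the rest of income spent on y.
Plugging in: x* = (12·2/13)² = 3.4083.

x* = 3.4083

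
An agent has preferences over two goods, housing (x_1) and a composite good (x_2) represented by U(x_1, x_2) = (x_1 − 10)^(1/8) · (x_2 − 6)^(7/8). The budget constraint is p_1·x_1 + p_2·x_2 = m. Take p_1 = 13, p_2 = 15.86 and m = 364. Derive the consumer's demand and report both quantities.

Substituting into the budget: x_1* = 10 + 0.125·(m − 10·p_1 − 6·p_2)/p_1, and x_2* = 6 + 0.875·(…)/p_2.
Discretionary income = 364 − 10·13 − 6·15.86 = 138.84; x_1* = 10 + 0.125·138.84/13 = 11.335; x_2* = 6 + 0.875·138.84/15.86 = 13.6598.

x_1* = 11.335, x_2* = 13.6598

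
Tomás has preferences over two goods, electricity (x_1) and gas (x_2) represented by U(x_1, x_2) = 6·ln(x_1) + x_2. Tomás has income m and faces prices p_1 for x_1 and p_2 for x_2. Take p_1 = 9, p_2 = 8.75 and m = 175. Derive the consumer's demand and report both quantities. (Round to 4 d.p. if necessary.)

x_1* = 5.8333, x_2* = 14

Set MRS = p_1/p_2: (6/x_1)/1 = p_1/p_2.
So x_1*(p_1,p_2) = 6·p_2/p_1, independent of income; and x_2* = (m − 6·p_2)/p_2.
At the given prices: x_1* = 6·8.75/9 = 5.8333, and x_2* = 14.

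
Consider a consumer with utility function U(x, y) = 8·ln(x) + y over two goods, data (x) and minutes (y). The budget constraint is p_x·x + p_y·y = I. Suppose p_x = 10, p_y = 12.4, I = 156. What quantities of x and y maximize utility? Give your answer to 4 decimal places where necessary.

Set MRS = p_x/p_y: (8/x)/1 = p_x/p_y.
So x*(p_x,p_y) = 8·p_y/p_x, independent of income; and y* = (I − 8·p_y)/p_y.
At the given prices: x* = 8·12.4/10 = 9.92, and y* = 4.5806.

x* = 9.92, y* = 4.5806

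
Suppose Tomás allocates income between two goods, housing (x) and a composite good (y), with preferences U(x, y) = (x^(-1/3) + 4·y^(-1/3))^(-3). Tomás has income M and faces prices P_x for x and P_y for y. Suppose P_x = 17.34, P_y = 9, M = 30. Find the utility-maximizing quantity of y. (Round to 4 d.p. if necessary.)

From the CES first-order condition, (1/4)·(y/x)^(4/3) = P_x/P_y.
Hence y/x = (4·P_x/P_y)^(1/(4/3)), i.e. raised to the 0.75 power.
Substitute y = (y/x)·x into the budget: x* = M/(P_x + P_y·(y/x)).
Numerically y/x = 4.625407, so x* = 30/(17.34 + 9·4.625407) = 0.5087 and y* = 4.625407·0.5087 = 2.3532.

y* = 2.3532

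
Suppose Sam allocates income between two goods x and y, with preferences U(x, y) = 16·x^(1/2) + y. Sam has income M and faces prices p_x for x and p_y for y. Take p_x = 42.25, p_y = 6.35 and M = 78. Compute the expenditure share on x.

share on x = 0.7831

Set MRS = p_x/p_y: 8·x^(−1/2) = p_x/p_y.
Solve: √x = 8·p_y/p_x, so x*(p_x,p_y) = (8·p_y/p_x)², and y* = (M − p_x·x*)/p_y.
Plugging in: x* = (8·6.35/42.25)² = 1.4457, y* = 2.6645.
Expenditure on x: 42.25·1.4457 = 61.0802; share = 0.7831.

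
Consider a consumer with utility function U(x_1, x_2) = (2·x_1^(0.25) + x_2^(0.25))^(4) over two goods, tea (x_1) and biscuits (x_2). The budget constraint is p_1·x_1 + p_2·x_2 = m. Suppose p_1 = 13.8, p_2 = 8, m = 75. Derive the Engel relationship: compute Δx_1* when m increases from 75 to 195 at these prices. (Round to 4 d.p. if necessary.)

Δx_1* = 5.8916

MRS = MU_x_1/MU_x_2 = 2·(x_2/x_1)^(0.75). Set equal to p_1/p_2.
Solve for the ratio: x_2/x_1 = [(1/2)·p_1/p_2]^(4/3).
With the ratio pinned down, the budget gives x_1* = m/(p_1 + p_2·(x_2/x_1)) and x_2* = (x_2/x_1)·x_1*.
Numerically x_2/x_1 = 0.821004, so x_1* = 75/(13.8 + 8·0.821004) = 3.6822.
At m' = 195: x_1* = 9.5738. Change: 9.5738 − 3.6822 = 5.8916.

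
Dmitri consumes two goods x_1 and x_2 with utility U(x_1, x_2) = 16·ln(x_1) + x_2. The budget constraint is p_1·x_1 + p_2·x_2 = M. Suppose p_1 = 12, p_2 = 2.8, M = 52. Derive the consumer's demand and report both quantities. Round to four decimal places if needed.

x_1* = 3.7333, x_2* = 2.5714

MU_x_1 = 16/x_1, MU_x_2 = 1. Tangency: 16/x_1 = p_1/p_2.
So x_1*(p_1,p_2) = 16·p_2/p_1, independent of income; and x_2* = (M − 16·p_2)/p_2.
At the given prices: x_1* = 16·2.8/12 = 3.7333, and x_2* = 2.5714.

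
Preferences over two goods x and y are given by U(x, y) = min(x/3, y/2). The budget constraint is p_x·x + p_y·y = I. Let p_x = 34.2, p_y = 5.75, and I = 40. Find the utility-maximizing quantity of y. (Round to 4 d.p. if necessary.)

Demand: x*(p_x,p_y,I) = 3·I/(3·p_x + 2·p_y), y* = 2·I/(3·p_x + 2·p_y).
Here 3·34.2 + 2·5.75 = 114.1, giving y* = 0.7011.

y* = 0.7011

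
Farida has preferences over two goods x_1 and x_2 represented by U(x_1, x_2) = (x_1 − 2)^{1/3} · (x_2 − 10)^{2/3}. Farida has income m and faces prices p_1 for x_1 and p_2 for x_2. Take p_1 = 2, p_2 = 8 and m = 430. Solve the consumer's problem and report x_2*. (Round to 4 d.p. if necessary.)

Substituting into the budget: x_1* = 2 + 1/3·(m − 2·p_1 − 10·p_2)/p_1, and x_2* = 10 + 2/3·(…)/p_2.
Discretionary income = 430 − 2·2 − 10·8 = 346; x_2* = 10 + 2/3·346/8 = 38.8333.

x_2* = 38.8333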